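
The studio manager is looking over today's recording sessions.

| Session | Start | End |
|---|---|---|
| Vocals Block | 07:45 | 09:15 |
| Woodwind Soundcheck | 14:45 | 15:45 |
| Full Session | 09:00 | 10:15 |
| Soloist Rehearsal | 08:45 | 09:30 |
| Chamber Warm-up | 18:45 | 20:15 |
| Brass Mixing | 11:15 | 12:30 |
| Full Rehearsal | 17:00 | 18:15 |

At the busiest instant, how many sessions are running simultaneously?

3

Sweep the timeline, counting +1 at each start and −1 at each end (ends before starts at a tie):
07:45 start Vocals Block → 1
08:45 start Soloist Rehearsal → 2
09:00 start Full Session → 3
09:15 end Vocals Block → 2
09:30 end Soloist Rehearsal → 1
10:15 end Full Session → 0
11:15 start Brass Mixing → 1
12:30 end Brass Mixing → 0
14:45 start Woodwind Soundcheck → 1
15:45 end Woodwind Soundcheck → 0
17:00 start Full Rehearsal → 1
18:15 end Full Rehearsal → 0
18:45 start Chamber Warm-up → 1
20:15 end Chamber Warm-up → 0
Peak is 3, at 09:00 (Full Session, Soloist Rehearsal, Vocals Block).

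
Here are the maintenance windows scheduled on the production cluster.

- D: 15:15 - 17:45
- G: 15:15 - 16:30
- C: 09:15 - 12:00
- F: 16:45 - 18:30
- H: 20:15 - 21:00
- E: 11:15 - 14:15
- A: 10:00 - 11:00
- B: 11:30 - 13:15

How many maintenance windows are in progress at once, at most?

Walk through starts and ends in time order (an end at T is processed before a start at T):
09:15 start C → 1
10:00 start A → 2
11:00 end A → 1
11:15 start E → 2
11:30 start B → 3
12:00 end C → 2
13:15 end B → 1
14:15 end E → 0
15:15 start D → 1
15:15 start G → 2
16:30 end G → 1
16:45 start F → 2
17:45 end D → 1
18:30 end F → 0
20:15 start H → 1
21:00 end H → 0
Peak is 3, at 11:30 (B, C, E).

3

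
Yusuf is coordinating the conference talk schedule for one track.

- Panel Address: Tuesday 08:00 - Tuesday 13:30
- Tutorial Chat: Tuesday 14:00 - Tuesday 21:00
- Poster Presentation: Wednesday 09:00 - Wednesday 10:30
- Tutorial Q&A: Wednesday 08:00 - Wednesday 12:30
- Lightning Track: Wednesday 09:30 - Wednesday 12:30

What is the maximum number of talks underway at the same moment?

Walk through starts and ends in time order (an end at T is processed before a start at T):
Tuesday 08:00 start Panel Address → 1
Tuesday 13:30 end Panel Address → 0
Tuesday 14:00 start Tutorial Chat → 1
Tuesday 21:00 end Tutorial Chat → 0
Wednesday 08:00 start Tutorial Q&A → 1
Wednesday 09:00 start Poster Presentation → 2
Wednesday 09:30 start Lightning Track → 3
Wednesday 10:30 end Poster Presentation → 2
Wednesday 12:30 end Lightning Track → 1
Wednesday 12:30 end Tutorial Q&A → 0
Peak is 3, at Wednesday 09:30 (Lightning Track, Poster Presentation, Tutorial Q&A).

3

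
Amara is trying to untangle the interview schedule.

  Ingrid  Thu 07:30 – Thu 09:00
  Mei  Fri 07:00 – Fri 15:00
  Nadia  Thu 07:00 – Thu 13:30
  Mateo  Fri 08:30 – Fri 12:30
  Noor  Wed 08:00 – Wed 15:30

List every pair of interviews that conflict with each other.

Check each pair: they overlap iff neither finishes before the other starts.
Sorted by start: Noor, Nadia, Ingrid, Mei, Mateo.
Nadia starts after Noor ends, so Noor has no further overlaps.
Ingrid starts before Nadia ends → Nadia and Ingrid overlap.
Mei starts after Nadia ends, so Nadia has no further overlaps.
Mei starts after Ingrid ends, so Ingrid has no further overlaps.
Mateo starts before Mei ends → Mei and Mateo overlap.

Ingrid & Nadia, Mateo & Mei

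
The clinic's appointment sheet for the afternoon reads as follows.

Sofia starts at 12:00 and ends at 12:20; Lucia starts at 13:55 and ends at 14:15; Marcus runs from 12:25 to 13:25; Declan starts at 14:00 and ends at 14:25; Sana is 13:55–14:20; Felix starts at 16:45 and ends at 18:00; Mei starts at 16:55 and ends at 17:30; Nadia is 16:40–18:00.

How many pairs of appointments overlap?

6

Two intervals overlap when each starts before the other ends.
Sorted by start: Sofia, Marcus, Lucia, Sana, Declan, Nadia, Felix, Mei.
Marcus starts after Sofia ends, so nothing later overlaps Sofia either.
Lucia starts after Marcus ends, so nothing later overlaps Marcus either.
Sana starts before Lucia ends → Lucia and Sana overlap.
Declan starts before Lucia ends → Lucia and Declan overlap.
Nadia starts after Lucia ends, so nothing later overlaps Lucia either.
Declan starts before Sana ends → Sana and Declan overlap.
Nadia starts after Sana ends, so nothing later overlaps Sana either.
Nadia starts after Declan ends, so nothing later overlaps Declan either.
Felix starts before Nadia ends → Nadia and Felix overlap.
Mei starts before Nadia ends → Nadia and Mei overlap.
Mei starts before Felix ends → Felix and Mei overlap.
Overlapping pairs: Declan & Lucia, Declan & Sana, Felix & Mei, Felix & Nadia, Lucia & Sana, Mei & Nadia — 6 in total.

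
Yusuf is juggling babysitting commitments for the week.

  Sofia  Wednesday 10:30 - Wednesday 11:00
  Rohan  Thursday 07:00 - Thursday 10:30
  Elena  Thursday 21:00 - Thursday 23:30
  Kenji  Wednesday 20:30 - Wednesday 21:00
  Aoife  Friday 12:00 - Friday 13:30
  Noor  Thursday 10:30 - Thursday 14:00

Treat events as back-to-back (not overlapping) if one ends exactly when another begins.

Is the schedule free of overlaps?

Two intervals overlap when each starts before the other ends.
Sorted by start: Sofia, Kenji, Rohan, Noor, Elena, Aoife.
Kenji starts after Sofia ends; Sofia is clear from here.
Rohan starts after Kenji ends; Kenji is clear from here.
Noor starts exactly when Rohan ends (back-to-back, no overlap); Rohan is clear from here.
Elena starts after Noor ends; Noor is clear from here.
Aoife starts after Elena ends.
Every pair is clear; the schedule has no overlaps.

Yes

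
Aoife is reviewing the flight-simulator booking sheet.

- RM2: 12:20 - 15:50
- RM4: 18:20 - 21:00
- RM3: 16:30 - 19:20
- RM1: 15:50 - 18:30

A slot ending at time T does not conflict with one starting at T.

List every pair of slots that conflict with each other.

Check each pair: they overlap iff neither finishes before the other starts.
Sorted by start: RM2, RM1, RM3, RM4.
RM1 starts exactly when RM2 ends (back-to-back, no overlap), so nothing later overlaps RM2 either.
RM3 starts before RM1 ends → RM1 and RM3 overlap.
RM4 starts before RM1 ends → RM1 and RM4 overlap.
RM4 starts before RM3 ends → RM3 and RM4 overlap.

RM1 & RM3, RM1 & RM4, RM3 & RM4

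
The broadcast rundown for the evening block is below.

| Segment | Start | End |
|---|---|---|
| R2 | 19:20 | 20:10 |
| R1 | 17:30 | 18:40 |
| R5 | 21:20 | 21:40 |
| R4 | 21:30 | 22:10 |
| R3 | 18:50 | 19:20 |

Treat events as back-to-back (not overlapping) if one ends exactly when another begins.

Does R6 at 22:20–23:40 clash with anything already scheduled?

No — it doesn't clash with anything

R1: ends 18:40 at or before R6 starts 22:20 → clear.
R3: ends 19:20 at or before R6 starts 22:20 → clear.
R2: ends 20:10 at or before R6 starts 22:20 → clear.
R5: ends 21:40 at or before R6 starts 22:20 → clear.
R4: ends 22:10 at or before R6 starts 22:20 → clear.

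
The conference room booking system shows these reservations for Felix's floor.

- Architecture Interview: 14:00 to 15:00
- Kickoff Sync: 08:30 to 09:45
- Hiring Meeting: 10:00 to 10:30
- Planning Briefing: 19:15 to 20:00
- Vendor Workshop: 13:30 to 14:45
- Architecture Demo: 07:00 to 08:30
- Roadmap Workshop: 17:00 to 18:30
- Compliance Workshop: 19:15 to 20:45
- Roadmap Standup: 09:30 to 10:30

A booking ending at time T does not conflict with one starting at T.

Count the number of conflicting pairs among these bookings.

Sorted by start: Architecture Demo, Kickoff Sync, Roadmap Standup, Hiring Meeting, Vendor Workshop, Architecture Interview, Roadmap Workshop, Planning Briefing, Compliance Workshop.
Kickoff Sync starts exactly when Architecture Demo ends (back-to-back, no overlap), so Architecture Demo has no further overlaps.
Roadmap Standup starts before Kickoff Sync ends → Kickoff Sync and Roadmap Standup overlap.
Hiring Meeting starts after Kickoff Sync ends, so Kickoff Sync has no further overlaps.
Hiring Meeting starts before Roadmap Standup ends → Roadmap Standup and Hiring Meeting overlap.
Vendor Workshop starts after Roadmap Standup ends, so Roadmap Standup has no further overlaps.
Vendor Workshop starts after Hiring Meeting ends, so Hiring Meeting has no further overlaps.
Architecture Interview starts before Vendor Workshop ends → Vendor Workshop and Architecture Interview overlap.
Roadmap Workshop starts after Vendor Workshop ends, so Vendor Workshop has no further overlaps.
Roadmap Workshop starts after Architecture Interview ends, so Architecture Interview has no further overlaps.
Planning Briefing starts after Roadmap Workshop ends, so Roadmap Workshop has no further overlaps.
Compliance Workshop starts before Planning Briefing ends → Planning Briefing and Compliance Workshop overlap.
Overlapping pairs: Architecture Interview & Vendor Workshop, Compliance Workshop & Planning Briefing, Hiring Meeting & Roadmap Standup, Kickoff Sync & Roadmap Standup — 4 in total.

4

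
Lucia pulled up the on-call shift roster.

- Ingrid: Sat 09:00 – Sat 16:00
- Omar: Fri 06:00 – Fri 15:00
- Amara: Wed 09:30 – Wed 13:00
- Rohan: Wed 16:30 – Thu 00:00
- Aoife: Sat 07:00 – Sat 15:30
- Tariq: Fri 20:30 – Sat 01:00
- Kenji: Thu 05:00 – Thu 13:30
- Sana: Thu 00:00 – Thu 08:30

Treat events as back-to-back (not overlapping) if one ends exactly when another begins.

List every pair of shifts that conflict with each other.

Sorted by start: Amara, Rohan, Sana, Kenji, Omar, Tariq, Aoife, Ingrid.
Rohan starts after Amara ends, so Amara has no further overlaps.
Sana starts exactly when Rohan ends (back-to-back, no overlap), so Rohan has no further overlaps.
Kenji starts before Sana ends → Sana and Kenji overlap.
Omar starts after Sana ends, so Sana has no further overlaps.
Omar starts after Kenji ends, so Kenji has no further overlaps.
Tariq starts after Omar ends, so Omar has no further overlaps.
Aoife starts after Tariq ends, so Tariq has no further overlaps.
Ingrid starts before Aoife ends → Aoife and Ingrid overlap.

Aoife & Ingrid, Kenji & Sana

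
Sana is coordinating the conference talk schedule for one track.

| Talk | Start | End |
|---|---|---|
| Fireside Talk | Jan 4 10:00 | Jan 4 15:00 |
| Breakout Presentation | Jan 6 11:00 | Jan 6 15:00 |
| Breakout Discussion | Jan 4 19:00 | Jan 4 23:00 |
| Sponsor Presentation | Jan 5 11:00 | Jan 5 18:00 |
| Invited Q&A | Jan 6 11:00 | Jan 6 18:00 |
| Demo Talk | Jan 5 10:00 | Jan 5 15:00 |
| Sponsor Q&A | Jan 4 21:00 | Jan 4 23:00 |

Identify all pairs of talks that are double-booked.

Sorted by start: Fireside Talk, Breakout Discussion, Sponsor Q&A, Demo Talk, Sponsor Presentation, Breakout Presentation, Invited Q&A.
Breakout Discussion starts after Fireside Talk ends, so nothing later overlaps Fireside Talk either.
Sponsor Q&A starts before Breakout Discussion ends → Breakout Discussion and Sponsor Q&A overlap.
Demo Talk starts after Breakout Discussion ends, so nothing later overlaps Breakout Discussion either.
Demo Talk starts after Sponsor Q&A ends, so nothing later overlaps Sponsor Q&A either.
Sponsor Presentation starts before Demo Talk ends → Demo Talk and Sponsor Presentation overlap.
Breakout Presentation starts after Demo Talk ends, so nothing later overlaps Demo Talk either.
Breakout Presentation starts after Sponsor Presentation ends, so nothing later overlaps Sponsor Presentation either.
Invited Q&A starts before Breakout Presentation ends → Breakout Presentation and Invited Q&A overlap.

Breakout Discussion & Sponsor Q&A, Breakout Presentation & Invited Q&A, Demo Talk & Sponsor Presentation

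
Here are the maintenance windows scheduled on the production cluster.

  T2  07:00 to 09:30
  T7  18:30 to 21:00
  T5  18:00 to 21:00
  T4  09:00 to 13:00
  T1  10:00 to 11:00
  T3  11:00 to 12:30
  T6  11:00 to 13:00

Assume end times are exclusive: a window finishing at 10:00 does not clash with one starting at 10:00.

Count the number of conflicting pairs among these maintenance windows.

6

Two intervals overlap when each starts before the other ends.
Sorted by start: T2, T4, T1, T3, T6, T5, T7.
T4 starts before T2 ends → T2 and T4 overlap.
T1 starts after T2 ends; T2 is clear from here.
T1 starts before T4 ends → T4 and T1 overlap.
T3 starts before T4 ends → T4 and T3 overlap.
T6 starts before T4 ends → T4 and T6 overlap.
T5 starts after T4 ends; T4 is clear from here.
T3 starts exactly when T1 ends (back-to-back, no overlap); T1 is clear from here.
T6 starts before T3 ends → T3 and T6 overlap.
T5 starts after T3 ends; T3 is clear from here.
T5 starts after T6 ends; T6 is clear from here.
T7 starts before T5 ends → T5 and T7 overlap.
Overlapping pairs: T1 & T4, T2 & T4, T3 & T4, T3 & T6, T4 & T6, T5 & T7 — 6 in total.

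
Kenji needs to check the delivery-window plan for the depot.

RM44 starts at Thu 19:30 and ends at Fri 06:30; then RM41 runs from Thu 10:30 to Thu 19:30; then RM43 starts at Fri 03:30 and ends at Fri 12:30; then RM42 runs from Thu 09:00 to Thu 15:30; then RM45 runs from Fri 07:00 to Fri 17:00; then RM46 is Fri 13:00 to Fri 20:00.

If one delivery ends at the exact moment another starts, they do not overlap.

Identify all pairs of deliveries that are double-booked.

RM41 & RM42, RM43 & RM44, RM43 & RM45, RM45 & RM46

Sorted by start: RM42, RM41, RM44, RM43, RM45, RM46.
RM41 starts before RM42 ends → RM42 and RM41 overlap.
RM44 starts after RM42 ends, so nothing later overlaps RM42 either.
RM44 starts exactly when RM41 ends (back-to-back, no overlap), so nothing later overlaps RM41 either.
RM43 starts before RM44 ends → RM44 and RM43 overlap.
RM45 starts after RM44 ends, so nothing later overlaps RM44 either.
RM45 starts before RM43 ends → RM43 and RM45 overlap.
RM46 starts after RM43 ends.
RM46 starts before RM45 ends → RM45 and RM46 overlap.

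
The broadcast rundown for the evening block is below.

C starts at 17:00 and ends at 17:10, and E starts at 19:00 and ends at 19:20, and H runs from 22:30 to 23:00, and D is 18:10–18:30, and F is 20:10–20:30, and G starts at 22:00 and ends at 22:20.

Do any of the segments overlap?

No

Check each pair: they overlap iff neither finishes before the other starts.
Sorted by start: C, D, E, F, G, H.
D starts after C ends, so nothing later overlaps C either.
E starts after D ends, so nothing later overlaps D either.
F starts after E ends, so nothing later overlaps E either.
G starts after F ends, so nothing later overlaps F either.
H starts after G ends.
Every pair is clear; the schedule has no overlaps.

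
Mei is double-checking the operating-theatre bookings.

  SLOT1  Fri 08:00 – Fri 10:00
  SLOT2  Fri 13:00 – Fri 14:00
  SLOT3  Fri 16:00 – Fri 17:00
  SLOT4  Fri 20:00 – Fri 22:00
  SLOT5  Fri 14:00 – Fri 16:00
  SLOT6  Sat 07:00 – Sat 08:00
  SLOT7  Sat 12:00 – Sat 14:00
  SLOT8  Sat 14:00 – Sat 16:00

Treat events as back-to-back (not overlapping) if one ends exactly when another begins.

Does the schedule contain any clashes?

No

Sorted by start: SLOT1, SLOT2, SLOT5, SLOT3, SLOT4, SLOT6, SLOT7, SLOT8.
SLOT2 starts after SLOT1 ends; SLOT1 is clear from here.
SLOT5 starts exactly when SLOT2 ends (back-to-back, no overlap); SLOT2 is clear from here.
SLOT3 starts exactly when SLOT5 ends (back-to-back, no overlap); SLOT5 is clear from here.
SLOT4 starts after SLOT3 ends; SLOT3 is clear from here.
SLOT6 starts after SLOT4 ends; SLOT4 is clear from here.
SLOT7 starts after SLOT6 ends; SLOT6 is clear from here.
SLOT8 starts exactly when SLOT7 ends (back-to-back, no overlap).
Every pair is clear; the schedule has no overlaps.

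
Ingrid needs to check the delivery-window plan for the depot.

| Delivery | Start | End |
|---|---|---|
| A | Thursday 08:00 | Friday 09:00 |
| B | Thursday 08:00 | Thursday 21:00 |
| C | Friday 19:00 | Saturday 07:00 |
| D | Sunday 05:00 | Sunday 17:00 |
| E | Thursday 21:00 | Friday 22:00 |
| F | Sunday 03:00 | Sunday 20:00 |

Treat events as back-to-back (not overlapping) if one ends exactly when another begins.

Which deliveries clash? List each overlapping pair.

Sorted by start: A, B, E, C, F, D.
B starts before A ends → A and B overlap.
E starts before A ends → A and E overlap.
C starts after A ends, so A has no further overlaps.
E starts exactly when B ends (back-to-back, no overlap), so B has no further overlaps.
C starts before E ends → E and C overlap.
F starts after E ends, so E has no further overlaps.
F starts after C ends, so C has no further overlaps.
D starts before F ends → F and D overlap.

A & B, A & E, C & E, D & F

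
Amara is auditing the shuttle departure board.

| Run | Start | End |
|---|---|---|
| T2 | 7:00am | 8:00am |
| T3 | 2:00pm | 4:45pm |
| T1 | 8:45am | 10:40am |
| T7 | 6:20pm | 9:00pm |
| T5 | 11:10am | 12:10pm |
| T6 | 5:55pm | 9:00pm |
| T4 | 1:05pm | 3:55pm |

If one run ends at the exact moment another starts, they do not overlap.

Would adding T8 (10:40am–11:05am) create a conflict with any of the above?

T2: ends 8:00am at or before T8 starts 10:40am → clear.
T1: ends 10:40am at or before T8 starts 10:40am → clear.
T5: starts 11:10am at or after T8 ends 11:05am → clear.
T4: starts 1:05pm at or after T8 ends 11:05am → clear.
T3: starts 2:00pm at or after T8 ends 11:05am → clear.
T6: starts 5:55pm at or after T8 ends 11:05am → clear.
T7: starts 6:20pm at or after T8 ends 11:05am → clear.

No — it doesn't clash with anything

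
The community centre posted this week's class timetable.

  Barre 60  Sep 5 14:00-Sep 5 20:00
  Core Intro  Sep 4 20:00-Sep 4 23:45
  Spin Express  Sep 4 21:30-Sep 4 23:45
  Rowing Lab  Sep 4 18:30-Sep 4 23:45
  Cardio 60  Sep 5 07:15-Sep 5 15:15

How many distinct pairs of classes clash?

4

Sorted by start: Rowing Lab, Core Intro, Spin Express, Cardio 60, Barre 60.
Core Intro starts before Rowing Lab ends → Rowing Lab and Core Intro overlap.
Spin Express starts before Rowing Lab ends → Rowing Lab and Spin Express overlap.
Cardio 60 starts after Rowing Lab ends, so nothing later overlaps Rowing Lab either.
Spin Express starts before Core Intro ends → Core Intro and Spin Express overlap.
Cardio 60 starts after Core Intro ends, so nothing later overlaps Core Intro either.
Cardio 60 starts after Spin Express ends, so nothing later overlaps Spin Express either.
Barre 60 starts before Cardio 60 ends → Cardio 60 and Barre 60 overlap.
Overlapping pairs: Barre 60 & Cardio 60, Core Intro & Rowing Lab, Core Intro & Spin Express, Rowing Lab & Spin Express — 4 in total.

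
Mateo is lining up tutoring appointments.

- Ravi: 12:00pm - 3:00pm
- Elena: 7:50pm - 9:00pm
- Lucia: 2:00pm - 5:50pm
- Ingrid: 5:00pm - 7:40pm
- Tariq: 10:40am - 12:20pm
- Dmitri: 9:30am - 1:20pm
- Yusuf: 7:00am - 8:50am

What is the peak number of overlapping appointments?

3

Walk through starts and ends in time order (an end at T is processed before a start at T):
7:00am start Yusuf → 1
8:50am end Yusuf → 0
9:30am start Dmitri → 1
10:40am start Tariq → 2
12:00pm start Ravi → 3
12:20pm end Tariq → 2
1:20pm end Dmitri → 1
2:00pm start Lucia → 2
3:00pm end Ravi → 1
5:00pm start Ingrid → 2
5:50pm end Lucia → 1
7:40pm end Ingrid → 0
7:50pm start Elena → 1
9:00pm end Elena → 0
Peak is 3, at 12:00pm (Dmitri, Ravi, Tariq).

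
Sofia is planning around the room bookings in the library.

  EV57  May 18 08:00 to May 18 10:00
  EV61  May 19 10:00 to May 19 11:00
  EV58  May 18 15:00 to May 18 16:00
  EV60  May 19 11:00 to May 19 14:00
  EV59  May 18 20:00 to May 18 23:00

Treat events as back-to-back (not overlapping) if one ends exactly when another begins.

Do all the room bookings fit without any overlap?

Yes

Sorted by start: EV57, EV58, EV59, EV61, EV60.
EV58 starts after EV57 ends; EV57 is clear from here.
EV59 starts after EV58 ends; EV58 is clear from here.
EV61 starts after EV59 ends; EV59 is clear from here.
EV60 starts exactly when EV61 ends (back-to-back, no overlap).
Every pair is clear; the schedule has no overlaps.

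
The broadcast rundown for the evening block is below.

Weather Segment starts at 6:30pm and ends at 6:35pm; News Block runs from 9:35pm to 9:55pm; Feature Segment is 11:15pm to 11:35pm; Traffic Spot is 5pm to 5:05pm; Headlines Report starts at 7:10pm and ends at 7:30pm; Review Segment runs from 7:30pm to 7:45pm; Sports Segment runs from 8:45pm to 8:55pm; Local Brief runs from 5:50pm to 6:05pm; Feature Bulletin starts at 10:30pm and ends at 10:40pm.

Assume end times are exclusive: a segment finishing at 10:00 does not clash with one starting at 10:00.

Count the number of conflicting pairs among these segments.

0

Sorted by start: Traffic Spot, Local Brief, Weather Segment, Headlines Report, Review Segment, Sports Segment, News Block, Feature Bulletin, Feature Segment.
Local Brief starts after Traffic Spot ends — done with Traffic Spot.
Weather Segment starts after Local Brief ends — done with Local Brief.
Headlines Report starts after Weather Segment ends — done with Weather Segment.
Review Segment starts exactly when Headlines Report ends (back-to-back, no overlap) — done with Headlines Report.
Sports Segment starts after Review Segment ends — done with Review Segment.
News Block starts after Sports Segment ends — done with Sports Segment.
Feature Bulletin starts after News Block ends — done with News Block.
Feature Segment starts after Feature Bulletin ends.
No pair overlaps.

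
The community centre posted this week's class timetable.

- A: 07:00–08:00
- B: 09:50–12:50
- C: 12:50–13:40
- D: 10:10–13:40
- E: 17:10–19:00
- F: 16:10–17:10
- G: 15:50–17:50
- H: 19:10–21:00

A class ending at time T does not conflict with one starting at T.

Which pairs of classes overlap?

B & D, C & D, E & G, F & G

Two intervals overlap when each starts before the other ends.
Sorted by start: A, B, D, C, G, F, E, H.
B starts after A ends — done with A.
D starts before B ends → B and D overlap.
C starts exactly when B ends (back-to-back, no overlap) — done with B.
C starts before D ends → D and C overlap.
G starts after D ends — done with D.
G starts after C ends — done with C.
F starts before G ends → G and F overlap.
E starts before G ends → G and E overlap.
H starts after G ends.
E starts exactly when F ends (back-to-back, no overlap) — done with F.
H starts after E ends.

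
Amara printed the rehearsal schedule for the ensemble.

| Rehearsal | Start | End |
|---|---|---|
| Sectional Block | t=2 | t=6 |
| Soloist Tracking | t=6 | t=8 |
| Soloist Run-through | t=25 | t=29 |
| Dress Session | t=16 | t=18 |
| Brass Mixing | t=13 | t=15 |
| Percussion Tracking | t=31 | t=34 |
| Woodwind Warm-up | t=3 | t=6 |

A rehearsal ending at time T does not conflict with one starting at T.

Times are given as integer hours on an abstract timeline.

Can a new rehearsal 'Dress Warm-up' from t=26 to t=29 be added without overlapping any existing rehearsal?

Sectional Block: ends t=6 at or before Dress Warm-up starts t=26 → clear.
Woodwind Warm-up: ends t=6 at or before Dress Warm-up starts t=26 → clear.
Soloist Tracking: ends t=8 at or before Dress Warm-up starts t=26 → clear.
Brass Mixing: ends t=15 at or before Dress Warm-up starts t=26 → clear.
Dress Session: ends t=18 at or before Dress Warm-up starts t=26 → clear.
Soloist Run-through: starts t=25 before Dress Warm-up ends t=29, and ends t=29 after Dress Warm-up starts t=26 → overlap.
Percussion Tracking: starts t=31 at or after Dress Warm-up ends t=29 → clear.
Dress Warm-up overlaps Soloist Run-through.

No — it overlaps Soloist Run-through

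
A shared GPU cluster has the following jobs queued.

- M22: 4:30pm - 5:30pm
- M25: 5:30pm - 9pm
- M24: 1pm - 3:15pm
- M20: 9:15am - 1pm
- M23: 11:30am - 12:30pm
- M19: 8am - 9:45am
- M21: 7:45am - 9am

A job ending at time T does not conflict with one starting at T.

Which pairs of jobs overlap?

Sorted by start: M21, M19, M20, M23, M24, M22, M25.
M19 starts before M21 ends → M21 and M19 overlap.
M20 starts after M21 ends, so nothing later overlaps M21 either.
M20 starts before M19 ends → M19 and M20 overlap.
M23 starts after M19 ends, so nothing later overlaps M19 either.
M23 starts before M20 ends → M20 and M23 overlap.
M24 starts exactly when M20 ends (back-to-back, no overlap), so nothing later overlaps M20 either.
M24 starts after M23 ends, so nothing later overlaps M23 either.
M22 starts after M24 ends, so nothing later overlaps M24 either.
M25 starts exactly when M22 ends (back-to-back, no overlap).

M19 & M20, M19 & M21, M20 & M23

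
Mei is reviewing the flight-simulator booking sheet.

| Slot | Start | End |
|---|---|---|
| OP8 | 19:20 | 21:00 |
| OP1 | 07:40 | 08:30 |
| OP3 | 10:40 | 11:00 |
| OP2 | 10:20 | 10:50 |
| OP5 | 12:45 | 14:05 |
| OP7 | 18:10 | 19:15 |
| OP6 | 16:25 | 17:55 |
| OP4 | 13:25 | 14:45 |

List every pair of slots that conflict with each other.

OP2 & OP3, OP4 & OP5

Sorted by start: OP1, OP2, OP3, OP5, OP4, OP6, OP7, OP8.
OP2 starts after OP1 ends; OP1 is clear from here.
OP3 starts before OP2 ends → OP2 and OP3 overlap.
OP5 starts after OP2 ends; OP2 is clear from here.
OP5 starts after OP3 ends; OP3 is clear from here.
OP4 starts before OP5 ends → OP5 and OP4 overlap.
OP6 starts after OP5 ends; OP5 is clear from here.
OP6 starts after OP4 ends; OP4 is clear from here.
OP7 starts after OP6 ends; OP6 is clear from here.
OP8 starts after OP7 ends.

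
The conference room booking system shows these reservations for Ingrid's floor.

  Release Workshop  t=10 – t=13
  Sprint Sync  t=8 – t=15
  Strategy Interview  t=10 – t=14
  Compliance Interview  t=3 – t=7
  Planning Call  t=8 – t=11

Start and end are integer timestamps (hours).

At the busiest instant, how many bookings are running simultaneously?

Sort all start/end points and keep a running count:
t=3 start Compliance Interview → 1
t=7 end Compliance Interview → 0
t=8 start Planning Call → 1
t=8 start Sprint Sync → 2
t=10 start Release Workshop → 3
t=10 start Strategy Interview → 4
t=11 end Planning Call → 3
t=13 end Release Workshop → 2
t=14 end Strategy Interview → 1
t=15 end Sprint Sync → 0
Peak is 4, at t=10 (Planning Call, Release Workshop, Sprint Sync, Strategy Interview).

4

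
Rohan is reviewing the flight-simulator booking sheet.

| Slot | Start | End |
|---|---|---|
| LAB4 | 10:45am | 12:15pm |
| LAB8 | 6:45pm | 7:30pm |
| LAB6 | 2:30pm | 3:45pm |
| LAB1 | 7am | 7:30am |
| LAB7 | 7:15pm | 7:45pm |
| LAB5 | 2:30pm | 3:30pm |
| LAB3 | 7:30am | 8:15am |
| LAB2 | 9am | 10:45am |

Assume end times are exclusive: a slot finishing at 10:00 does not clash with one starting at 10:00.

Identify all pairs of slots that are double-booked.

LAB5 & LAB6, LAB7 & LAB8

Two intervals overlap when each starts before the other ends.
Sorted by start: LAB1, LAB3, LAB2, LAB4, LAB5, LAB6, LAB8, LAB7.
LAB3 starts exactly when LAB1 ends (back-to-back, no overlap); LAB1 is clear from here.
LAB2 starts after LAB3 ends; LAB3 is clear from here.
LAB4 starts exactly when LAB2 ends (back-to-back, no overlap); LAB2 is clear from here.
LAB5 starts after LAB4 ends; LAB4 is clear from here.
LAB6 starts before LAB5 ends → LAB5 and LAB6 overlap.
LAB8 starts after LAB5 ends; LAB5 is clear from here.
LAB8 starts after LAB6 ends; LAB6 is clear from here.
LAB7 starts before LAB8 ends → LAB8 and LAB7 overlap.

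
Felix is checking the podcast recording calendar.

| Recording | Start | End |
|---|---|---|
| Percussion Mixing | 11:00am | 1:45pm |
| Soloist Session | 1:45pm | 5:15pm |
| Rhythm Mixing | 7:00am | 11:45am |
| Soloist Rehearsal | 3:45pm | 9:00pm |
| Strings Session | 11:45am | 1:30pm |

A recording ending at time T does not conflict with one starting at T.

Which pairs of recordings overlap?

Check each pair: they overlap iff neither finishes before the other starts.
Sorted by start: Rhythm Mixing, Percussion Mixing, Strings Session, Soloist Session, Soloist Rehearsal.
Percussion Mixing starts before Rhythm Mixing ends → Rhythm Mixing and Percussion Mixing overlap.
Strings Session starts exactly when Rhythm Mixing ends (back-to-back, no overlap) — done with Rhythm Mixing.
Strings Session starts before Percussion Mixing ends → Percussion Mixing and Strings Session overlap.
Soloist Session starts exactly when Percussion Mixing ends (back-to-back, no overlap) — done with Percussion Mixing.
Soloist Session starts after Strings Session ends — done with Strings Session.
Soloist Rehearsal starts before Soloist Session ends → Soloist Session and Soloist Rehearsal overlap.

Percussion Mixing & Rhythm Mixing, Percussion Mixing & Strings Session, Soloist Rehearsal & Soloist Session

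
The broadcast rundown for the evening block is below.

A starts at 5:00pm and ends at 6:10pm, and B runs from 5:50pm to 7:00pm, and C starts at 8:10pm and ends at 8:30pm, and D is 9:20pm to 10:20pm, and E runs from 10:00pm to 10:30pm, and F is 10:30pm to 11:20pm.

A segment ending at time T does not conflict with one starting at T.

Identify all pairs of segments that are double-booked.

Check each pair: they overlap iff neither finishes before the other starts.
Sorted by start: A, B, C, D, E, F.
B starts before A ends → A and B overlap.
C starts after A ends — done with A.
C starts after B ends — done with B.
D starts after C ends — done with C.
E starts before D ends → D and E overlap.
F starts after D ends.
F starts exactly when E ends (back-to-back, no overlap).

A & B, D & E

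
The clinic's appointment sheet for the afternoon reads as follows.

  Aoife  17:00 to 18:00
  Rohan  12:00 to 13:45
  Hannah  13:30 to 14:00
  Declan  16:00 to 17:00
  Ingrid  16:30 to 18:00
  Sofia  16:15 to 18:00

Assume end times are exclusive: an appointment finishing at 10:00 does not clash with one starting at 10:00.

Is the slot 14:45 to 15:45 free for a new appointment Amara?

Yes — the slot is free

Rohan: ends 13:45 at or before Amara starts 14:45 → clear.
Hannah: ends 14:00 at or before Amara starts 14:45 → clear.
Declan: starts 16:00 at or after Amara ends 15:45 → clear.
Sofia: starts 16:15 at or after Amara ends 15:45 → clear.
Ingrid: starts 16:30 at or after Amara ends 15:45 → clear.
Aoife: starts 17:00 at or after Amara ends 15:45 → clear.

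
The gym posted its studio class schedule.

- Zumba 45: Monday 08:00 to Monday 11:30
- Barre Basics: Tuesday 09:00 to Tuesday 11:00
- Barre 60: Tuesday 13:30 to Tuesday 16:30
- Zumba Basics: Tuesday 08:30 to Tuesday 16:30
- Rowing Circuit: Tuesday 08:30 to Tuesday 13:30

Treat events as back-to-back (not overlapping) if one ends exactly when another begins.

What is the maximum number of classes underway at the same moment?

3

Walk through starts and ends in time order (an end at T is processed before a start at T):
Monday 08:00 start Zumba 45 → 1
Monday 11:30 end Zumba 45 → 0
Tuesday 08:30 start Rowing Circuit → 1
Tuesday 08:30 start Zumba Basics → 2
Tuesday 09:00 start Barre Basics → 3
Tuesday 11:00 end Barre Basics → 2
Tuesday 13:30 end Rowing Circuit → 1
Tuesday 13:30 start Barre 60 → 2
Tuesday 16:30 end Barre 60 → 1
Tuesday 16:30 end Zumba Basics → 0
Peak is 3, at Tuesday 09:00 (Barre Basics, Rowing Circuit, Zumba Basics).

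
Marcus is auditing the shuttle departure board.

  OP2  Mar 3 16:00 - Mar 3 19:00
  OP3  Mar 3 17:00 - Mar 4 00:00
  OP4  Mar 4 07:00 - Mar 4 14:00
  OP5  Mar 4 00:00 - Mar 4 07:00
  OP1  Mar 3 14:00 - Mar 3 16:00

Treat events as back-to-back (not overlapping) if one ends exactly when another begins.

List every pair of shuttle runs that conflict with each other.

Check each pair: they overlap iff neither finishes before the other starts.
Sorted by start: OP1, OP2, OP3, OP5, OP4.
OP2 starts exactly when OP1 ends (back-to-back, no overlap), so OP1 has no further overlaps.
OP3 starts before OP2 ends → OP2 and OP3 overlap.
OP5 starts after OP2 ends, so OP2 has no further overlaps.
OP5 starts exactly when OP3 ends (back-to-back, no overlap), so OP3 has no further overlaps.
OP4 starts exactly when OP5 ends (back-to-back, no overlap).

OP2 & OP3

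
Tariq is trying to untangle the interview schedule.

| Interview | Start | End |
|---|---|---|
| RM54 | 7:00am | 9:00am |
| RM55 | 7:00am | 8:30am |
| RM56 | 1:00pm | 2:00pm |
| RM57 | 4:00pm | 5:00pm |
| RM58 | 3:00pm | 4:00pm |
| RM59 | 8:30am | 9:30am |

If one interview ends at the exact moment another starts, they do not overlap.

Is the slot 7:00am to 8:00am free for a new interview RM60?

RM54: starts 7:00am before RM60 ends 8:00am, and ends 9:00am after RM60 starts 7:00am → overlap.
RM55: starts 7:00am before RM60 ends 8:00am, and ends 8:30am after RM60 starts 7:00am → overlap.
RM59: starts 8:30am at or after RM60 ends 8:00am → clear.
RM56: starts 1:00pm at or after RM60 ends 8:00am → clear.
RM58: starts 3:00pm at or after RM60 ends 8:00am → clear.
RM57: starts 4:00pm at or after RM60 ends 8:00am → clear.
RM60 overlaps RM54, RM55.

No — it overlaps RM54, RM55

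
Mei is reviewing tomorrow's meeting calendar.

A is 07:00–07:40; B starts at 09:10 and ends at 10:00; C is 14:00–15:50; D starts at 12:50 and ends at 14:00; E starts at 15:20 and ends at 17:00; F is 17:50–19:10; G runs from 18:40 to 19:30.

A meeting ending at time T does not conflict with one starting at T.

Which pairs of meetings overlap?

Two intervals overlap when each starts before the other ends.
Sorted by start: A, B, D, C, E, F, G.
B starts after A ends; A is clear from here.
D starts after B ends; B is clear from here.
C starts exactly when D ends (back-to-back, no overlap); D is clear from here.
E starts before C ends → C and E overlap.
F starts after C ends; C is clear from here.
F starts after E ends; E is clear from here.
G starts before F ends → F and G overlap.

C & E, F & G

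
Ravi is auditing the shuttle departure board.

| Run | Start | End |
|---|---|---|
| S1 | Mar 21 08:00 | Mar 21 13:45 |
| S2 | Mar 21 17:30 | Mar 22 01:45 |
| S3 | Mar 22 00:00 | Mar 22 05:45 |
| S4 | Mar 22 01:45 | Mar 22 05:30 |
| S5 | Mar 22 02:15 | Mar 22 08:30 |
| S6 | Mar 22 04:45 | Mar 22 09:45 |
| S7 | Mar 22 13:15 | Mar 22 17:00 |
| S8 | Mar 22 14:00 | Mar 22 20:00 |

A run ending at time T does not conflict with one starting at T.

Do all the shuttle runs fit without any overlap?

No

Sorted by start: S1, S2, S3, S4, S5, S6, S7, S8.
S2 starts after S1 ends, so S1 has no further overlaps.
S3 starts before S2 ends → S2 and S3 overlap.
That's a conflict, so the schedule is not conflict-free.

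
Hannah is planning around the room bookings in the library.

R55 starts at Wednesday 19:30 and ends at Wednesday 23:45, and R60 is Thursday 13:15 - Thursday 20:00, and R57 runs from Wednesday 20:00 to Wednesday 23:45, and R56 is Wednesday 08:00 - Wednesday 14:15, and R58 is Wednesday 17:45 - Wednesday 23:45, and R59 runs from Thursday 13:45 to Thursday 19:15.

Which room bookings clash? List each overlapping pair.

Sorted by start: R56, R58, R55, R57, R60, R59.
R58 starts after R56 ends; R56 is clear from here.
R55 starts before R58 ends → R58 and R55 overlap.
R57 starts before R58 ends → R58 and R57 overlap.
R60 starts after R58 ends; R58 is clear from here.
R57 starts before R55 ends → R55 and R57 overlap.
R60 starts after R55 ends; R55 is clear from here.
R60 starts after R57 ends; R57 is clear from here.
R59 starts before R60 ends → R60 and R59 overlap.

R55 & R57, R55 & R58, R57 & R58, R59 & R60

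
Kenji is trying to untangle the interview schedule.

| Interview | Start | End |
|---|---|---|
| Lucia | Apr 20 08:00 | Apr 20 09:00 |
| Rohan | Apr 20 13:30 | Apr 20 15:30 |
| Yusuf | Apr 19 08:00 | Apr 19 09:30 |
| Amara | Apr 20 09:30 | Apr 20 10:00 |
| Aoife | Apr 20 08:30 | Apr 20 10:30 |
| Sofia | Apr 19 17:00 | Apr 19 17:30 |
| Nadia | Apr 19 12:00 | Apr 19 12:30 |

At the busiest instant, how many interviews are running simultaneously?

Sort all start/end points and keep a running count:
Apr 19 08:00 start Yusuf → 1
Apr 19 09:30 end Yusuf → 0
Apr 19 12:00 start Nadia → 1
Apr 19 12:30 end Nadia → 0
Apr 19 17:00 start Sofia → 1
Apr 19 17:30 end Sofia → 0
Apr 20 08:00 start Lucia → 1
Apr 20 08:30 start Aoife → 2
Apr 20 09:00 end Lucia → 1
Apr 20 09:30 start Amara → 2
Apr 20 10:00 end Amara → 1
Apr 20 10:30 end Aoife → 0
Apr 20 13:30 start Rohan → 1
Apr 20 15:30 end Rohan → 0
Peak is 2, at Apr 20 08:30 (Aoife, Lucia).

2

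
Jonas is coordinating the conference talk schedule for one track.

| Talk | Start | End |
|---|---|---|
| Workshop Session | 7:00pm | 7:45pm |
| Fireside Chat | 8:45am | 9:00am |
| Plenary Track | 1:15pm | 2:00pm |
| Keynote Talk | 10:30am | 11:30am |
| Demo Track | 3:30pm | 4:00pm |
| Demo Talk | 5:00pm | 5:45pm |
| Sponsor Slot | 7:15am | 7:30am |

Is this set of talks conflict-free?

Yes

Sorted by start: Sponsor Slot, Fireside Chat, Keynote Talk, Plenary Track, Demo Track, Demo Talk, Workshop Session.
Fireside Chat starts after Sponsor Slot ends; Sponsor Slot is clear from here.
Keynote Talk starts after Fireside Chat ends; Fireside Chat is clear from here.
Plenary Track starts after Keynote Talk ends; Keynote Talk is clear from here.
Demo Track starts after Plenary Track ends; Plenary Track is clear from here.
Demo Talk starts after Demo Track ends; Demo Track is clear from here.
Workshop Session starts after Demo Talk ends.
Every pair is clear; the schedule has no overlaps.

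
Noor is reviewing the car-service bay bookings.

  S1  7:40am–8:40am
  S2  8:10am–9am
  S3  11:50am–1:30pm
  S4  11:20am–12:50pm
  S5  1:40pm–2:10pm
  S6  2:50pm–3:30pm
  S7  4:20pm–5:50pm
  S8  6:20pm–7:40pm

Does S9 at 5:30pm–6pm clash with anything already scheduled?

Yes — it overlaps S7

S1: ends 8:40am at or before S9 starts 5:30pm → clear.
S2: ends 9am at or before S9 starts 5:30pm → clear.
S4: ends 12:50pm at or before S9 starts 5:30pm → clear.
S3: ends 1:30pm at or before S9 starts 5:30pm → clear.
S5: ends 2:10pm at or before S9 starts 5:30pm → clear.
S6: ends 3:30pm at or before S9 starts 5:30pm → clear.
S7: starts 4:20pm before S9 ends 6pm, and ends 5:50pm after S9 starts 5:30pm → overlap.
S8: starts 6:20pm at or after S9 ends 6pm → clear.
S9 overlaps S7.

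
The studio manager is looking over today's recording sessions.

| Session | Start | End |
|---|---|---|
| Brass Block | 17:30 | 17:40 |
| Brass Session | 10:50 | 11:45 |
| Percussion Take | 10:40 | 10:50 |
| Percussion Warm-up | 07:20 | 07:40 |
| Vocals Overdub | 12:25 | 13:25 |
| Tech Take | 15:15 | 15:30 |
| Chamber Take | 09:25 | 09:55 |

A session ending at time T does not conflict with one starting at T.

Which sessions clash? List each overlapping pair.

none

Sorted by start: Percussion Warm-up, Chamber Take, Percussion Take, Brass Session, Vocals Overdub, Tech Take, Brass Block.
Chamber Take starts after Percussion Warm-up ends, so Percussion Warm-up has no further overlaps.
Percussion Take starts after Chamber Take ends, so Chamber Take has no further overlaps.
Brass Session starts exactly when Percussion Take ends (back-to-back, no overlap), so Percussion Take has no further overlaps.
Vocals Overdub starts after Brass Session ends, so Brass Session has no further overlaps.
Tech Take starts after Vocals Overdub ends, so Vocals Overdub has no further overlaps.
Brass Block starts after Tech Take ends.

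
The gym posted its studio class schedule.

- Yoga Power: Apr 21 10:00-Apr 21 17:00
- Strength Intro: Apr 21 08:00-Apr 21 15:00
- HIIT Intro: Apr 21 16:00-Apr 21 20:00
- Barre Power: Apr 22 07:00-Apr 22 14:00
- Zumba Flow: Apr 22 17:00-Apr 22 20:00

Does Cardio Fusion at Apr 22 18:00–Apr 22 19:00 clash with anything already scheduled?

Strength Intro: ends Apr 21 15:00 at or before Cardio Fusion starts Apr 22 18:00 → clear.
Yoga Power: ends Apr 21 17:00 at or before Cardio Fusion starts Apr 22 18:00 → clear.
HIIT Intro: ends Apr 21 20:00 at or before Cardio Fusion starts Apr 22 18:00 → clear.
Barre Power: ends Apr 22 14:00 at or before Cardio Fusion starts Apr 22 18:00 → clear.
Zumba Flow: starts Apr 22 17:00 before Cardio Fusion ends Apr 22 19:00, and ends Apr 22 20:00 after Cardio Fusion starts Apr 22 18:00 → overlap.
Cardio Fusion overlaps Zumba Flow.

Yes — it overlaps Zumba Flow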